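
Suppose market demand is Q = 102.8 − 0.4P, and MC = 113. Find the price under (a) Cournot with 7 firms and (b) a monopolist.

Inverting demand: P = 257 − 2.5Q.
In a 7-firm Cournot equilibrium, symmetry and the first-order condition give q = (257 − 113)/(20) = 7.2. So Q = 50.4 and P = 131.
Monopoly sets MR = MC: 257 − 5Q = 113 ⇒ Q = 28.8, P = 257 − 2.5·28.8 = 185.

Cournot: P = 131; Monopoly: P = 185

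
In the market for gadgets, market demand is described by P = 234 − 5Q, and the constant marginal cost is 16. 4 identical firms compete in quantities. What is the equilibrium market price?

In a 4-firm Cournot equilibrium, symmetry and the first-order condition give q = (234 − 16)/(25) = 8.72. So Q = 34.88 and P = 59.6.

P = 59.6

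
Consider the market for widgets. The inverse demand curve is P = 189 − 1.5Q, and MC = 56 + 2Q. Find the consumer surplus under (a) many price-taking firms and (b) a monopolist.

Competition: CS = 1083; Monopoly: CS = 530.67

Under competition P = MC: 189 − 1.5Q = 56 + 2Q ⇒ Q = 38, P = 132.
CS = ½·(189 − 132)·38 = 1083.
Monopoly sets MR = MC: 189 − 3Q = 56 + 2Q ⇒ Q = 26.6, P = 189 − 1.5·26.6 = 149.1.
CS = ½·(189 − 149.1)·26.6 = 530.67.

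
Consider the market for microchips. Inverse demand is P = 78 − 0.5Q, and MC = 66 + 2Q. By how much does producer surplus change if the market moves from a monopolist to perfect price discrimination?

PS rises by 4.8

The monopolist equates marginal revenue to marginal cost: 78 − Q = 66 + 2Q, so Q = 4. From demand, P = 76.
PS = P·Q − VC(Q) = 76·4 − (66·4 + ½·2·4²) = 24.
With perfect price discrimination, output is the efficient level Q = 4.8 (where demand meets MC), but every buyer pays their willingness to pay: CS = 0 and PS = total surplus.
PS = ½·(78 − 66)·4.8 = 28.8.
Change in producer surplus: 28.8 − 24 = 4.8.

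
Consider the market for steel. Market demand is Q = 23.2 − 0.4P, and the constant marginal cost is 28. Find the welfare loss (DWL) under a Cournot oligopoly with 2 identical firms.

DWL = 20

Inverting demand: P = 58 − 2.5Q.
Perfect competition: P = MC = 28, so 58 − 2.5Q = 28 and Q = 12.
With 2 symmetric Cournot firms, each firm's FOC gives 58 − 7.5q = 28, so q = 4, Q = 2·4 = 8, and P = 38.
DWL is the triangle between Q = 8 and Q = 12: ½·(12 − 8)·(38 − 28) = 20.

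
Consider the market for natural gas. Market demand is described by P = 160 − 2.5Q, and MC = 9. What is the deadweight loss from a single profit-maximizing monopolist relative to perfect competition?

Under competition P = MC = 9, so Q = (160 − 9)/2.5 = 60.4.
A monopolist chooses Q where MR = MC. MR = 160 − 5Q; setting this equal to 9 gives Q = 30.2 and P = 84.5.
DWL is the triangle between Q = 30.2 and Q = 60.4: ½·(60.4 − 30.2)·(84.5 − 9) = 1140.05.

DWL = 1140.05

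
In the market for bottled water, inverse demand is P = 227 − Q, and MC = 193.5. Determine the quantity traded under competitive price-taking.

Q = 33.5

Competitive firms price at marginal cost: P = 193.5, giving Q = 33.5.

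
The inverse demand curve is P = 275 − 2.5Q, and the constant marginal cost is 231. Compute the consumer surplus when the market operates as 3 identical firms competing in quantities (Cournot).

CS = 217.8

With 3 symmetric Cournot firms, each firm's FOC gives 275 − 10q = 231, so q = 4.4, Q = 3·4.4 = 13.2, and P = 242.
CS = ½·(275 − 242)·13.2 = 217.8.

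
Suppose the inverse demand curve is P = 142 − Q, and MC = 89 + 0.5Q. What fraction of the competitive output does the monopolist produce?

Q_m/Q_c = 0.6

The monopolist equates marginal revenue to marginal cost: 142 − 2Q = 89 + 0.5Q, so Q = 21.2. From demand, P = 120.8.
Competitive equilibrium sets price equal to marginal cost: 142 − Q = 89 + 0.5Q, so Q = 106/3 and P = 320/3.
Ratio Q_m/Q_c = 21.2/(106/3) = 0.6.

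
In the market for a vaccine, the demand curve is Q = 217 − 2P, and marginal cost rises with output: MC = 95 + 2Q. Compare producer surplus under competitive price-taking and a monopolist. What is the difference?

Inverting demand: P = 108.5 − 0.5Q.
Competitive equilibrium sets price equal to marginal cost: 108.5 − 0.5Q = 95 + 2Q, so Q = 5.4 and P = 105.8.
PS = P·Q − VC(Q) = 105.8·5.4 − (95·5.4 + ½·2·5.4²) = 29.16.
A monopolist chooses Q where MR = MC. MR = 108.5 − Q; setting this equal to 95 + 2Q gives Q = 4.5 and P = 106.25.
PS = P·Q − VC(Q) = 106.25·4.5 − (95·4.5 + ½·2·4.5²) = 30.375.
Change in producer surplus: 30.375 − 29.16 = 1.215.

PS rises by 1.215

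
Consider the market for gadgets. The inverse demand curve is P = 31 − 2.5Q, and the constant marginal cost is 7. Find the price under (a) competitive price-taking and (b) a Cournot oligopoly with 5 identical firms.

Perfect competition: P = MC = 7, so 31 − 2.5Q = 7 and Q = 9.6.
Cournot with 5 identical firms: the symmetric best-response condition is 31 − 15q = 7. Each firm produces q = 1.6, total output Q = 8, price P = 11.

Competition: P = 7; Cournot: P = 11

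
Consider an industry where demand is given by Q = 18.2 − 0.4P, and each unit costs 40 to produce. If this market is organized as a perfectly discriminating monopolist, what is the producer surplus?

PS = 6.05

Inverting demand: P = 45.5 − 2.5Q.
Under first-degree price discrimination the firm charges each unit its demand price and produces up to where P = MC, i.e. Q = 2.2. Consumer surplus is zero; producer surplus equals total surplus.
PS = ½·(45.5 − 40)·2.2 = 6.05.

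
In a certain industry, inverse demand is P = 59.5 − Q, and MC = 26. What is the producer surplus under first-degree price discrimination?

PS = 561.125

A perfectly discriminating monopolist sells every unit with P(Q) ≥ MC(Q), so output equals the competitive quantity Q = 33.5. Each buyer pays their reservation price, so CS = 0 and the firm captures all surplus.
PS = ½·(59.5 − 26)·33.5 = 561.125.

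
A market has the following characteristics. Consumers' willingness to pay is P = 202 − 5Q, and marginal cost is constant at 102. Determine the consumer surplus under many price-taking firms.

Under competition P = MC = 102, so Q = (202 − 102)/5 = 20.
CS = ½·(202 − 102)·20 = 1000.

CS = 1000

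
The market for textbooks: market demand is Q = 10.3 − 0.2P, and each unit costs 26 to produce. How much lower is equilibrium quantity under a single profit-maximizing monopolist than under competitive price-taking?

Inverting demand: P = 51.5 − 5Q.
Perfect competition: P = MC = 26, so 51.5 − 5Q = 26 and Q = 5.1.
A monopolist chooses Q where MR = MC. MR = 51.5 − 10Q; setting this equal to 26 gives Q = 2.55 and P = 38.75.
Change in equilibrium quantity: 2.55 − 5.1 = −2.55.

Q falls by 2.55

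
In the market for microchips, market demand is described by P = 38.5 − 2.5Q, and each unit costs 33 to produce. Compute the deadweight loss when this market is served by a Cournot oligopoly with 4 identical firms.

Perfect competition: P = MC = 33, so 38.5 − 2.5Q = 33 and Q = 2.2.
In a 4-firm Cournot equilibrium, symmetry and the first-order condition give q = (38.5 − 33)/(12.5) = 0.44. So Q = 1.76 and P = 34.1.
DWL is the triangle between Q = 1.76 and Q = 2.2: ½·(2.2 − 1.76)·(34.1 − 33) = 0.242.

DWL = 0.242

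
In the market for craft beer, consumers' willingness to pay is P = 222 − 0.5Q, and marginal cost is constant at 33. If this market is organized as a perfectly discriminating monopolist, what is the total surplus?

Under first-degree price discrimination the firm charges each unit its demand price and produces up to where P = MC, i.e. Q = 378. Consumer surplus is zero; producer surplus equals total surplus.
TS = 35721 (equal to competitive TS).

TS = 35721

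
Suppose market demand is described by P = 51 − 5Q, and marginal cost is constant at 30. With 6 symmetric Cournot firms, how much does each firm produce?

q_i = 0.6

Cournot with 6 identical firms: the symmetric best-response condition is 51 − 35q = 30. Each firm produces q = 0.6, total output Q = 3.6, price P = 33.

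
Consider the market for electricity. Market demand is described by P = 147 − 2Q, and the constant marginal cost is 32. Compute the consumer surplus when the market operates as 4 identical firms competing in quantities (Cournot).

CS = 2116

Cournot with 4 identical firms: the symmetric best-response condition is 147 − 10q = 32. Each firm produces q = 11.5, total output Q = 46, price P = 55.
CS = ½·(147 − 55)·46 = 2116.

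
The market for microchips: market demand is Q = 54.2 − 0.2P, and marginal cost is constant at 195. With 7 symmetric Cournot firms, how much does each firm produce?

Inverting demand: P = 271 − 5Q.
Cournot with 7 identical firms: the symmetric best-response condition is 271 − 40q = 195. Each firm produces q = 1.9, total output Q = 13.3, price P = 204.5.

q_i = 1.9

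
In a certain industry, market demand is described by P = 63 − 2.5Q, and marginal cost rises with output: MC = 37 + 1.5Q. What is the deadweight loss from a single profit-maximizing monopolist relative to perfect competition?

Under competition P = MC: 63 − 2.5Q = 37 + 1.5Q ⇒ Q = 6.5, P = 46.75.
Monopoly sets MR = MC: 63 − 5Q = 37 + 1.5Q ⇒ Q = 4, P = 63 − 2.5·4 = 53.
CS = ½·(63 − 46.75)·6.5 = 845/16; PS = (46.75·6.5 − 37·6.5 − ½·1.5·6.5²) = 507/16; TS = 84.5.
CS = ½·(63 − 53)·4 = 20; PS = (53·4 − 37·4 − ½·1.5·4²) = 52; TS = 72.
DWL = 84.5 − 72 = 12.5.

DWL = 12.5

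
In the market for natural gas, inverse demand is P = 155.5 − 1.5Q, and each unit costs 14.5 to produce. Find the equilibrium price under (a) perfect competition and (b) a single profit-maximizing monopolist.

Competitive firms price at marginal cost: P = 14.5, giving Q = 94.
A monopolist chooses Q where MR = MC. MR = 155.5 − 3Q; setting this equal to 14.5 gives Q = 47 and P = 85.

Competition: P = 14.5; Monopoly: P = 85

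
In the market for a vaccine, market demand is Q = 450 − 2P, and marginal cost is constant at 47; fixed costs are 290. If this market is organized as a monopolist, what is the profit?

Inverting demand: P = 225 − 0.5Q.
Monopoly sets MR = MC: 225 − Q = 47 ⇒ Q = 178, P = 225 − 0.5·178 = 136.
Profit = (136 − 47)·178 − 290 = 15552.

Profit = 15552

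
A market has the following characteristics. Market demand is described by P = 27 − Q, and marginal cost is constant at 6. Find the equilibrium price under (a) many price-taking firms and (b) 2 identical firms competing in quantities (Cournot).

Perfect competition: P = MC = 6, so 27 − Q = 6 and Q = 21.
Cournot with 2 identical firms: the symmetric best-response condition is 27 − 3q = 6. Each firm produces q = 7, total output Q = 14, price P = 13.

Competition: P = 6; Cournot: P = 13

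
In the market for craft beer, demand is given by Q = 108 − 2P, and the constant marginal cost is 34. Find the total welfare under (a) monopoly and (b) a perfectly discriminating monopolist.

Inverting demand: P = 54 − 0.5Q.
Monopoly sets MR = MC: 54 − Q = 34 ⇒ Q = 20, P = 54 − 0.5·20 = 44.
CS = ½·(54 − 44)·20 = 100; PS = (44 − 34)·20 = 200; TS = 300.
With perfect price discrimination, output is the efficient level Q = 40 (where demand meets MC), but every buyer pays their willingness to pay: CS = 0 and PS = total surplus.
TS = 400 (equal to competitive TS).

Monopoly: TS = 300; Perfect PD: TS = 400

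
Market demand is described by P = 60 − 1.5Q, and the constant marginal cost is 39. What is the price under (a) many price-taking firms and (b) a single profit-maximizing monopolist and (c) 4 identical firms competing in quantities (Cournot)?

Perfect competition: P = MC = 39, so 60 − 1.5Q = 39 and Q = 14.
A monopolist chooses Q where MR = MC. MR = 60 − 3Q; setting this equal to 39 gives Q = 7 and P = 49.5.
With 4 symmetric Cournot firms, each firm's FOC gives 60 − 7.5q = 39, so q = 2.8, Q = 4·2.8 = 11.2, and P = 43.2.

Competition: P = 39; Monopoly: P = 49.5; Cournot: P = 43.2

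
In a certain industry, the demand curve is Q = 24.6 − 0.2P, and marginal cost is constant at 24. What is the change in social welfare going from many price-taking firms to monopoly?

Inverting demand: P = 123 − 5Q.
Competitive firms price at marginal cost: P = 24, giving Q = 19.8.
CS = ½·(123 − 24)·19.8 = 980.1; PS = (24 − 24)·19.8 = 0; TS = 980.1.
A monopolist chooses Q where MR = MC. MR = 123 − 10Q; setting this equal to 24 gives Q = 9.9 and P = 73.5.
CS = ½·(123 − 73.5)·9.9 = 245.025; PS = (73.5 − 24)·9.9 = 490.05; TS = 735.075.
Change in social welfare: 735.075 − 980.1 = −245.025.

TS falls by 245.025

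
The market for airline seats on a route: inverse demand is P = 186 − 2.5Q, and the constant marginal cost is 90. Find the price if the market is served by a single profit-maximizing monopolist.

P = 138

Monopoly sets MR = MC: 186 − 5Q = 90 ⇒ Q = 19.2, P = 186 − 2.5·19.2 = 138.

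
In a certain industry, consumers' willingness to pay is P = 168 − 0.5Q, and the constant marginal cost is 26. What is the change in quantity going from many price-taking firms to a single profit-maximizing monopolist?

Under competition P = MC = 26, so Q = (168 − 26)/0.5 = 284.
The monopolist equates marginal revenue to marginal cost: 168 − Q = 26, so Q = 142. From demand, P = 97.
Change in quantity: 142 − 284 = −142.

Quantity falls by 142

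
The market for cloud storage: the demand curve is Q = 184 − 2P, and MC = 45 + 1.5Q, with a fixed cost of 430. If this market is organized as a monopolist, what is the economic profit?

Profit = 11.8

Inverting demand: P = 92 − 0.5Q.
Monopoly sets MR = MC: 92 − Q = 45 + 1.5Q ⇒ Q = 18.8, P = 92 − 0.5·18.8 = 82.6.
Profit = 82.6·18.8 − (45·18.8 + ½·1.5·18.8²) − 430 = 11.8.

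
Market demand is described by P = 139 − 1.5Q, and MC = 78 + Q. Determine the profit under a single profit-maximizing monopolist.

Profit = 465.125

Monopoly sets MR = MC: 139 − 3Q = 78 + Q ⇒ Q = 15.25, P = 139 − 1.5·15.25 = 116.125.
Profit = 116.125·15.25 − (78·15.25 + ½·1·15.25²) = 465.125.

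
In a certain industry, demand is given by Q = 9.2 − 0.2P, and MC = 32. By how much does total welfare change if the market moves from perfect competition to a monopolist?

Inverting demand: P = 46 − 5Q.
Perfect competition: P = MC = 32, so 46 − 5Q = 32 and Q = 2.8.
CS = ½·(46 − 32)·2.8 = 19.6; PS = (32 − 32)·2.8 = 0; TS = 19.6.
A monopolist chooses Q where MR = MC. MR = 46 − 10Q; setting this equal to 32 gives Q = 1.4 and P = 39.
CS = ½·(46 − 39)·1.4 = 4.9; PS = (39 − 32)·1.4 = 9.8; TS = 14.7.
Change in total welfare: 14.7 − 19.6 = −4.9.

TS falls by 4.9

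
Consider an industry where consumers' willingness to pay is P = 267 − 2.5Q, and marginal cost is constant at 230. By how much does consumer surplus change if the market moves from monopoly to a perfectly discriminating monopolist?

A monopolist chooses Q where MR = MC. MR = 267 − 5Q; setting this equal to 230 gives Q = 7.4 and P = 248.5.
CS = ½·(267 − 248.5)·7.4 = 68.45.
A perfectly discriminating monopolist sells every unit with P(Q) ≥ MC(Q), so output equals the competitive quantity Q = 14.8. Each buyer pays their reservation price, so CS = 0 and the firm captures all surplus.
CS = 0.
Change in consumer surplus: 0 − 68.45 = −68.45.

CS falls by 68.45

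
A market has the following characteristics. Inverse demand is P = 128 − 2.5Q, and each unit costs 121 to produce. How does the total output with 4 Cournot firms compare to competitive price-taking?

Cournot: Q = 2.24; Competition: Q = 2.8

Cournot with 4 identical firms: the symmetric best-response condition is 128 − 12.5q = 121. Each firm produces q = 0.56, total output Q = 2.24, price P = 122.4.
Perfect competition: P = MC = 121, so 128 − 2.5Q = 121 and Q = 2.8.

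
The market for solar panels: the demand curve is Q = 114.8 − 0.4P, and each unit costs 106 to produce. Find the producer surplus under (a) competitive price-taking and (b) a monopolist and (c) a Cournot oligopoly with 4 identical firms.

Inverting demand: P = 287 − 2.5Q.
Perfect competition: P = MC = 106, so 287 − 2.5Q = 106 and Q = 72.4.
PS = (106 − 106)·72.4 = 0.
A monopolist chooses Q where MR = MC. MR = 287 − 5Q; setting this equal to 106 gives Q = 36.2 and P = 196.5.
PS = (196.5 − 106)·36.2 = 3276.1.
In a 4-firm Cournot equilibrium, symmetry and the first-order condition give q = (287 − 106)/(12.5) = 14.48. So Q = 57.92 and P = 142.2.
PS = (142.2 − 106)·57.92 = 2096.704.

Competition: PS = 0; Monopoly: PS = 3276.1; Cournot: PS = 2096.704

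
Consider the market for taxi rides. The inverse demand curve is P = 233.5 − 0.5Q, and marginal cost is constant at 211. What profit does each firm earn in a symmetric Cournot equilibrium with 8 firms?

In a 8-firm Cournot equilibrium, symmetry and the first-order condition give q = (233.5 − 211)/(4.5) = 5. So Q = 40 and P = 213.5.
Each firm's profit = (213.5 − 211)·5 = 12.5.

π_i = 12.5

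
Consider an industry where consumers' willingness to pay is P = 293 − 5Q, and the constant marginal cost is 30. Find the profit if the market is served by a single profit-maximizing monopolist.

A monopolist chooses Q where MR = MC. MR = 293 − 10Q; setting this equal to 30 gives Q = 26.3 and P = 161.5.
Profit = (161.5 − 30)·26.3 = 3458.45.

Profit = 3458.45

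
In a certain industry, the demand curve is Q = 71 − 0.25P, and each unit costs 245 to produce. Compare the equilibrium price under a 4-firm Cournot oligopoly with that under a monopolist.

Cournot: P = 252.8; Monopoly: P = 264.5

Inverting demand: P = 284 − 4Q.
In a 4-firm Cournot equilibrium, symmetry and the first-order condition give q = (284 − 245)/(20) = 1.95. So Q = 7.8 and P = 252.8.
The monopolist equates marginal revenue to marginal cost: 284 − 8Q = 245, so Q = 4.875. From demand, P = 264.5.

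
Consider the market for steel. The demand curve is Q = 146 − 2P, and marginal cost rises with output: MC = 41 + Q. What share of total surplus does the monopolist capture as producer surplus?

Inverting demand: P = 73 − 0.5Q.
Monopoly sets MR = MC: 73 − Q = 41 + Q ⇒ Q = 16, P = 73 − 0.5·16 = 65.
CS = ½·(73 − 65)·16 = 64.
PS = P·Q − VC(Q) = 65·16 − (41·16 + ½·1·16²) = 256.
Share captured = PS/TS = 256/320 = 0.8.

PS/TS = 0.8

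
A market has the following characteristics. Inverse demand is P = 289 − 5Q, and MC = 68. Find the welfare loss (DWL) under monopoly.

Perfect competition: P = MC = 68, so 289 − 5Q = 68 and Q = 44.2.
A monopolist chooses Q where MR = MC. MR = 289 − 10Q; setting this equal to 68 gives Q = 22.1 and P = 178.5.
DWL is the triangle between Q = 22.1 and Q = 44.2: ½·(44.2 − 22.1)·(178.5 − 68) = 1221.025.

DWL = 1221.025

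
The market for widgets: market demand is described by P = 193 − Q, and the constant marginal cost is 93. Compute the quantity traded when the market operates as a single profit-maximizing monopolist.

Q = 50

The monopolist equates marginal revenue to marginal cost: 193 − 2Q = 93, so Q = 50. From demand, P = 143.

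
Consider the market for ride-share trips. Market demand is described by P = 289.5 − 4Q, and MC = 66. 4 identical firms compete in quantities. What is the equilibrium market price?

P = 110.7

Cournot with 4 identical firms: the symmetric best-response condition is 289.5 − 20q = 66. Each firm produces q = 11.175, total output Q = 44.7, price P = 110.7.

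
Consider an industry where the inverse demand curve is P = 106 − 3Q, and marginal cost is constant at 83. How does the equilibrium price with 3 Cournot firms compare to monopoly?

Cournot: P = 88.75; Monopoly: P = 94.5

With 3 symmetric Cournot firms, each firm's FOC gives 106 − 12q = 83, so q = 23/12, Q = 3·23/12 = 5.75, and P = 88.75.
Monopoly sets MR = MC: 106 − 6Q = 83 ⇒ Q = 23/6, P = 106 − 3·23/6 = 94.5.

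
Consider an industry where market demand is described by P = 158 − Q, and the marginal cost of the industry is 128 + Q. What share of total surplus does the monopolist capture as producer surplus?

A monopolist chooses Q where MR = MC. MR = 158 − 2Q; setting this equal to 128 + Q gives Q = 10 and P = 148.
CS = ½·(158 − 148)·10 = 50.
PS = P·Q − VC(Q) = 148·10 − (128·10 + ½·1·10²) = 150.
Share captured = PS/TS = 150/200 = 0.75.

PS/TS = 0.75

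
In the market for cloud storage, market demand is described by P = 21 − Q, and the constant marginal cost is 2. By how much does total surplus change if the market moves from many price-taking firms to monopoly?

Under competition P = MC = 2, so Q = (21 − 2)/1 = 19.
CS = ½·(21 − 2)·19 = 180.5; PS = (2 − 2)·19 = 0; TS = 180.5.
A monopolist chooses Q where MR = MC. MR = 21 − 2Q; setting this equal to 2 gives Q = 9.5 and P = 11.5.
CS = ½·(21 − 11.5)·9.5 = 45.125; PS = (11.5 − 2)·9.5 = 90.25; TS = 135.375.
Change in total surplus: 135.375 − 180.5 = −45.125.

TS falls by 45.125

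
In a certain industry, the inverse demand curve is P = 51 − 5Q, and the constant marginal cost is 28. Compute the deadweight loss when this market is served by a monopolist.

Perfect competition: P = MC = 28, so 51 − 5Q = 28 and Q = 4.6.
A monopolist chooses Q where MR = MC. MR = 51 − 10Q; setting this equal to 28 gives Q = 2.3 and P = 39.5.
DWL is the triangle between Q = 2.3 and Q = 4.6: ½·(4.6 − 2.3)·(39.5 − 28) = 13.225.

DWL = 13.225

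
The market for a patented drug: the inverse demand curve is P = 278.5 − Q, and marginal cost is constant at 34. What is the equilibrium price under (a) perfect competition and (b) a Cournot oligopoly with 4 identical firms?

Perfect competition: P = MC = 34, so 278.5 − Q = 34 and Q = 244.5.
In a 4-firm Cournot equilibrium, symmetry and the first-order condition give q = (278.5 − 34)/(5) = 48.9. So Q = 195.6 and P = 82.9.

Competition: P = 34; Cournot: P = 82.9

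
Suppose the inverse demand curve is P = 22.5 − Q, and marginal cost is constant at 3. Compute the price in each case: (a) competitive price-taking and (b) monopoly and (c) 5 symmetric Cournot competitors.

Perfect competition: P = MC = 3, so 22.5 − Q = 3 and Q = 19.5.
The monopolist equates marginal revenue to marginal cost: 22.5 − 2Q = 3, so Q = 9.75. From demand, P = 12.75.
In a 5-firm Cournot equilibrium, symmetry and the first-order condition give q = (22.5 − 3)/(6) = 3.25. So Q = 16.25 and P = 6.25.

Competition: P = 3; Monopoly: P = 12.75; Cournot: P = 6.25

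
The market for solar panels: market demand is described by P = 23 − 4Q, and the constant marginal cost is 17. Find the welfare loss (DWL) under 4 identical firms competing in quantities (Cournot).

Under competition P = MC = 17, so Q = (23 − 17)/4 = 1.5.
Cournot with 4 identical firms: the symmetric best-response condition is 23 − 20q = 17. Each firm produces q = 0.3, total output Q = 1.2, price P = 18.2.
DWL is the triangle between Q = 1.2 and Q = 1.5: ½·(1.5 − 1.2)·(18.2 − 17) = 0.18.

DWL = 0.18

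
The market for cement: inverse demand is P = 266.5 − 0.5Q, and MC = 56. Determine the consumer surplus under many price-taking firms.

Perfect competition: P = MC = 56, so 266.5 − 0.5Q = 56 and Q = 421.
CS = ½·(266.5 − 56)·421 = 44310.25.

CS = 44310.25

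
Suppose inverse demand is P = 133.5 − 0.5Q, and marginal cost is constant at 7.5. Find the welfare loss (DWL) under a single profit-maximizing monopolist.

DWL = 3969

Under competition P = MC = 7.5, so Q = (133.5 − 7.5)/0.5 = 252.
Monopoly sets MR = MC: 133.5 − Q = 7.5 ⇒ Q = 126, P = 133.5 − 0.5·126 = 70.5.
DWL is the triangle between Q = 126 and Q = 252: ½·(252 − 126)·(70.5 − 7.5) = 3969.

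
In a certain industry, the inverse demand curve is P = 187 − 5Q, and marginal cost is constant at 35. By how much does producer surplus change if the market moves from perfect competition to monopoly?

PS rises by 1155.2

Under competition P = MC = 35, so Q = (187 − 35)/5 = 30.4.
PS = (35 − 35)·30.4 = 0.
A monopolist chooses Q where MR = MC. MR = 187 − 10Q; setting this equal to 35 gives Q = 15.2 and P = 111.
PS = (111 − 35)·15.2 = 1155.2.
Change in producer surplus: 1155.2 − 0 = 1155.2.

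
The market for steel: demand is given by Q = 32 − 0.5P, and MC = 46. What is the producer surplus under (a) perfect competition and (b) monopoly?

Inverting demand: P = 64 − 2Q.
Perfect competition: P = MC = 46, so 64 − 2Q = 46 and Q = 9.
PS = (46 − 46)·9 = 0.
A monopolist chooses Q where MR = MC. MR = 64 − 4Q; setting this equal to 46 gives Q = 4.5 and P = 55.
PS = (55 − 46)·4.5 = 40.5.

Competition: PS = 0; Monopoly: PS = 40.5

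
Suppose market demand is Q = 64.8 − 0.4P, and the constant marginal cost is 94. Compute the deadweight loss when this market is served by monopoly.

Inverting demand: P = 162 − 2.5Q.
Perfect competition: P = MC = 94, so 162 − 2.5Q = 94 and Q = 27.2.
A monopolist chooses Q where MR = MC. MR = 162 − 5Q; setting this equal to 94 gives Q = 13.6 and P = 128.
DWL is the triangle between Q = 13.6 and Q = 27.2: ½·(27.2 − 13.6)·(128 − 94) = 231.2.

DWL = 231.2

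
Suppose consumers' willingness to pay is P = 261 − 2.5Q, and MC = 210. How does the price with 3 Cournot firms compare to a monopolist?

Cournot: P = 222.75; Monopoly: P = 235.5

With 3 symmetric Cournot firms, each firm's FOC gives 261 − 10q = 210, so q = 5.1, Q = 3·5.1 = 15.3, and P = 222.75.
Monopoly sets MR = MC: 261 − 5Q = 210 ⇒ Q = 10.2, P = 261 − 2.5·10.2 = 235.5.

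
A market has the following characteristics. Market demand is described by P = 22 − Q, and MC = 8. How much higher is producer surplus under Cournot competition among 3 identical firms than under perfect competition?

Perfect competition: P = MC = 8, so 22 − Q = 8 and Q = 14.
PS = (8 − 8)·14 = 0.
In a 3-firm Cournot equilibrium, symmetry and the first-order condition give q = (22 − 8)/(4) = 3.5. So Q = 10.5 and P = 11.5.
PS = (11.5 − 8)·10.5 = 36.75.
Change in producer surplus: 36.75 − 0 = 36.75.

PS rises by 36.75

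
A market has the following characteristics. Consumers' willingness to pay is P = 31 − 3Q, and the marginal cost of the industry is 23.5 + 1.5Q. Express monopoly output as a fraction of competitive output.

Q_m/Q_c = 0.6

Monopoly sets MR = MC: 31 − 6Q = 23.5 + 1.5Q ⇒ Q = 1, P = 31 − 3·1 = 28.
Competitive equilibrium sets price equal to marginal cost: 31 − 3Q = 23.5 + 1.5Q, so Q = 5/3 and P = 26.
Ratio Q_m/Q_c = 1/(5/3) = 0.6.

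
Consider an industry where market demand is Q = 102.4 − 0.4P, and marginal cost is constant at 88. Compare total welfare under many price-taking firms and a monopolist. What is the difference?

Inverting demand: P = 256 − 2.5Q.
Under competition P = MC = 88, so Q = (256 − 88)/2.5 = 67.2.
CS = ½·(256 − 88)·67.2 = 5644.8; PS = (88 − 88)·67.2 = 0; TS = 5644.8.
Monopoly sets MR = MC: 256 − 5Q = 88 ⇒ Q = 33.6, P = 256 − 2.5·33.6 = 172.
CS = ½·(256 − 172)·33.6 = 1411.2; PS = (172 − 88)·33.6 = 2822.4; TS = 4233.6.
Change in total welfare: 4233.6 − 5644.8 = −1411.2.

Total welfare falls by 1411.2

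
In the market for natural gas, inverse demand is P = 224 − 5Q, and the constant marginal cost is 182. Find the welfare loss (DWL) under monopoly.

DWL = 44.1

Competitive firms price at marginal cost: P = 182, giving Q = 8.4.
A monopolist chooses Q where MR = MC. MR = 224 − 10Q; setting this equal to 182 gives Q = 4.2 and P = 203.
DWL is the triangle between Q = 4.2 and Q = 8.4: ½·(8.4 − 4.2)·(203 − 182) = 44.1.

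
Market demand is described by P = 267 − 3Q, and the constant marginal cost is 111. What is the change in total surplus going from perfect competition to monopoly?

Total surplus falls by 1014

Perfect competition: P = MC = 111, so 267 − 3Q = 111 and Q = 52.
CS = ½·(267 − 111)·52 = 4056; PS = (111 − 111)·52 = 0; TS = 4056.
The monopolist equates marginal revenue to marginal cost: 267 − 6Q = 111, so Q = 26. From demand, P = 189.
CS = ½·(267 − 189)·26 = 1014; PS = (189 − 111)·26 = 2028; TS = 3042.
Change in total surplus: 3042 − 4056 = −1014.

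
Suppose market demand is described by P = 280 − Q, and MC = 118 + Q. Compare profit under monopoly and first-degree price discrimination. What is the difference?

A monopolist chooses Q where MR = MC. MR = 280 − 2Q; setting this equal to 118 + Q gives Q = 54 and P = 226.
Profit = 226·54 − (118·54 + ½·1·54²) = 4374.
With perfect price discrimination, output is the efficient level Q = 81 (where demand meets MC), but every buyer pays their willingness to pay: CS = 0 and PS = total surplus.
PS equals the full surplus area, 6561. Profit = 6561 = 6561.
Change in profit: 6561 − 4374 = 2187.

π rises by 2187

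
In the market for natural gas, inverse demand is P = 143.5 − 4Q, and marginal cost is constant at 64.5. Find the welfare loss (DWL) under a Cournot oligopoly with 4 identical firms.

DWL = 31.205

Under competition P = MC = 64.5, so Q = (143.5 − 64.5)/4 = 19.75.
Cournot with 4 identical firms: the symmetric best-response condition is 143.5 − 20q = 64.5. Each firm produces q = 3.95, total output Q = 15.8, price P = 80.3.
DWL is the triangle between Q = 15.8 and Q = 19.75: ½·(19.75 − 15.8)·(80.3 − 64.5) = 31.205.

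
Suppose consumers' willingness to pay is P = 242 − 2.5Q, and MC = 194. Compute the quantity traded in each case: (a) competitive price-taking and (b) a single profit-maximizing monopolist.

Competition: Q = 19.2; Monopoly: Q = 9.6

Perfect competition: P = MC = 194, so 242 − 2.5Q = 194 and Q = 19.2.
Monopoly sets MR = MC: 242 − 5Q = 194 ⇒ Q = 9.6, P = 242 − 2.5·9.6 = 218.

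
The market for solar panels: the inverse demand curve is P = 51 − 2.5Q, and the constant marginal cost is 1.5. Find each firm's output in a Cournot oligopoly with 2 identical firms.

In a 2-firm Cournot equilibrium, symmetry and the first-order condition give q = (51 − 1.5)/(7.5) = 6.6. So Q = 13.2 and P = 18.

q_i = 6.6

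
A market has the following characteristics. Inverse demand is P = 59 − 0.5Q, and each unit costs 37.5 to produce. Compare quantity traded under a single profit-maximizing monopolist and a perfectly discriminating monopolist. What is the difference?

Quantity traded rises by 21.5

The monopolist equates marginal revenue to marginal cost: 59 − Q = 37.5, so Q = 21.5. From demand, P = 48.25.
Under first-degree price discrimination the firm charges each unit its demand price and produces up to where P = MC, i.e. Q = 43. Consumer surplus is zero; producer surplus equals total surplus.
Change in quantity traded: 43 − 21.5 = 21.5.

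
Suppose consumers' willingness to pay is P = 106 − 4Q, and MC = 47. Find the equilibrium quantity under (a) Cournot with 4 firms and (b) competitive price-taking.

Cournot: Q = 11.8; Competition: Q = 14.75

With 4 symmetric Cournot firms, each firm's FOC gives 106 − 20q = 47, so q = 2.95, Q = 4·2.95 = 11.8, and P = 58.8.
Perfect competition: P = MC = 47, so 106 − 4Q = 47 and Q = 14.75.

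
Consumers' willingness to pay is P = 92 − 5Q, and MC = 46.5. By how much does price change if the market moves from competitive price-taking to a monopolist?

Competitive firms price at marginal cost: P = 46.5, giving Q = 9.1.
The monopolist equates marginal revenue to marginal cost: 92 − 10Q = 46.5, so Q = 4.55. From demand, P = 69.25.
Change in price: 69.25 − 46.5 = 22.75.

Price rises by 22.75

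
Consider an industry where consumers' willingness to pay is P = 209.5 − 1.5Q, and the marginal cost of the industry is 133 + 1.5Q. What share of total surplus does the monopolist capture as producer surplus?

Monopoly sets MR = MC: 209.5 − 3Q = 133 + 1.5Q ⇒ Q = 17, P = 209.5 − 1.5·17 = 184.
CS = ½·(209.5 − 184)·17 = 216.75.
PS = P·Q − VC(Q) = 184·17 − (133·17 + ½·1.5·17²) = 650.25.
Share captured = PS/TS = 650.25/867 = 0.75.

PS/TS = 0.75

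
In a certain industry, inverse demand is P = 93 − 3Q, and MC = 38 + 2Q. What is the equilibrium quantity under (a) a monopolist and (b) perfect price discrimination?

The monopolist equates marginal revenue to marginal cost: 93 − 6Q = 38 + 2Q, so Q = 6.875. From demand, P = 72.375.
Under first-degree price discrimination the firm charges each unit its demand price and produces up to where P = MC, i.e. Q = 11. Consumer surplus is zero; producer surplus equals total surplus.

Monopoly: Q = 6.875; Perfect PD: Q = 11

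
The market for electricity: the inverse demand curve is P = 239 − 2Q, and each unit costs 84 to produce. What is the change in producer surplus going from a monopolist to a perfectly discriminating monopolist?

The monopolist equates marginal revenue to marginal cost: 239 − 4Q = 84, so Q = 38.75. From demand, P = 161.5.
PS = (161.5 − 84)·38.75 = 3003.125.
Under first-degree price discrimination the firm charges each unit its demand price and produces up to where P = MC, i.e. Q = 77.5. Consumer surplus is zero; producer surplus equals total surplus.
PS = ½·(239 − 84)·77.5 = 6006.25.
Change in producer surplus: 6006.25 − 3003.125 = 3003.125.

Producer surplus rises by 3003.125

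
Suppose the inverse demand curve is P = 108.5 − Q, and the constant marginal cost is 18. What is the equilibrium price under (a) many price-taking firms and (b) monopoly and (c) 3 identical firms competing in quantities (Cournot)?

Competition: P = 18; Monopoly: P = 63.25; Cournot: P = 40.625

Under competition P = MC = 18, so Q = (108.5 − 18)/1 = 90.5.
The monopolist equates marginal revenue to marginal cost: 108.5 − 2Q = 18, so Q = 45.25. From demand, P = 63.25.
In a 3-firm Cournot equilibrium, symmetry and the first-order condition give q = (108.5 − 18)/(4) = 22.625. So Q = 67.875 and P = 40.625.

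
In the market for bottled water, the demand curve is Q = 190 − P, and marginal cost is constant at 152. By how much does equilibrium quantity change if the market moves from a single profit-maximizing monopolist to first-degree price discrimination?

Equilibrium quantity rises by 19

Inverting demand: P = 190 − Q.
A monopolist chooses Q where MR = MC. MR = 190 − 2Q; setting this equal to 152 gives Q = 19 and P = 171.
Under first-degree price discrimination the firm charges each unit its demand price and produces up to where P = MC, i.e. Q = 38. Consumer surplus is zero; producer surplus equals total surplus.
Change in equilibrium quantity: 38 − 19 = 19.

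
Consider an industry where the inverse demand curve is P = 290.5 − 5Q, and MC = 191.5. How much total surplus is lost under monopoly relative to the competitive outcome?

DWL = 245.025

Competitive firms price at marginal cost: P = 191.5, giving Q = 19.8.
Monopoly sets MR = MC: 290.5 − 10Q = 191.5 ⇒ Q = 9.9, P = 290.5 − 5·9.9 = 241.
DWL is the triangle between Q = 9.9 and Q = 19.8: ½·(19.8 − 9.9)·(241 − 191.5) = 245.025.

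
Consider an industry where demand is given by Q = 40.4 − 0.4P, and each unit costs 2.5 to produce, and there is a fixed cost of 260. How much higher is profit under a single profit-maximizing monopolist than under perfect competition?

Inverting demand: P = 101 − 2.5Q.
Perfect competition: P = MC = 2.5, so 101 − 2.5Q = 2.5 and Q = 39.4.
Profit = (2.5 − 2.5)·39.4 − 260 = −260.
The monopolist equates marginal revenue to marginal cost: 101 − 5Q = 2.5, so Q = 19.7. From demand, P = 51.75.
Profit = (51.75 − 2.5)·19.7 − 260 = 710.225.
Change in profit: 710.225 − −260 = 970.225.

Profit rises by 970.225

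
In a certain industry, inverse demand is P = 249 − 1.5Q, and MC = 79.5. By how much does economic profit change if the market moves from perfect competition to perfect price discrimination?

π rises by 9576.75

Under competition P = MC = 79.5, so Q = (249 − 79.5)/1.5 = 113.
Profit = (79.5 − 79.5)·113 = 0.
A perfectly discriminating monopolist sells every unit with P(Q) ≥ MC(Q), so output equals the competitive quantity Q = 113. Each buyer pays their reservation price, so CS = 0 and the firm captures all surplus.
PS equals the full surplus area, 9576.75. Profit = 9576.75 = 9576.75.
Change in economic profit: 9576.75 − 0 = 9576.75.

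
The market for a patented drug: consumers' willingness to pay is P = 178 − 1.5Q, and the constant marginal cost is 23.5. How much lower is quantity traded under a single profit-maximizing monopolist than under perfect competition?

Q falls by 51.5

Competitive firms price at marginal cost: P = 23.5, giving Q = 103.
The monopolist equates marginal revenue to marginal cost: 178 − 3Q = 23.5, so Q = 51.5. From demand, P = 100.75.
Change in quantity traded: 51.5 − 103 = −51.5.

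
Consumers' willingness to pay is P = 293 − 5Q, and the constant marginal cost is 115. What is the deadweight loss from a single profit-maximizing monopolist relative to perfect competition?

DWL = 792.1

Under competition P = MC = 115, so Q = (293 − 115)/5 = 35.6.
The monopolist equates marginal revenue to marginal cost: 293 − 10Q = 115, so Q = 17.8. From demand, P = 204.
DWL is the triangle between Q = 17.8 and Q = 35.6: ½·(35.6 − 17.8)·(204 − 115) = 792.1.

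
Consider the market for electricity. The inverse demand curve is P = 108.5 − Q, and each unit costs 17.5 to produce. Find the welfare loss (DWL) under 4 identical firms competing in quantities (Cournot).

Perfect competition: P = MC = 17.5, so 108.5 − Q = 17.5 and Q = 91.
Cournot with 4 identical firms: the symmetric best-response condition is 108.5 − 5q = 17.5. Each firm produces q = 18.2, total output Q = 72.8, price P = 35.7.
DWL is the triangle between Q = 72.8 and Q = 91: ½·(91 − 72.8)·(35.7 − 17.5) = 165.62.

DWL = 165.62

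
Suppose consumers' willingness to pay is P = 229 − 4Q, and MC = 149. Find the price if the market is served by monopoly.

P = 189

The monopolist equates marginal revenue to marginal cost: 229 − 8Q = 149, so Q = 10. From demand, P = 189.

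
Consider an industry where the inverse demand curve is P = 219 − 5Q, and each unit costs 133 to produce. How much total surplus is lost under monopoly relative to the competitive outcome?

Under competition P = MC = 133, so Q = (219 − 133)/5 = 17.2.
A monopolist chooses Q where MR = MC. MR = 219 − 10Q; setting this equal to 133 gives Q = 8.6 and P = 176.
DWL is the triangle between Q = 8.6 and Q = 17.2: ½·(17.2 − 8.6)·(176 − 133) = 184.9.

DWL = 184.9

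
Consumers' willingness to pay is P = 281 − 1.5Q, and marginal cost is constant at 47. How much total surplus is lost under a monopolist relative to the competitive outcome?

DWL = 4563

Competitive firms price at marginal cost: P = 47, giving Q = 156.
The monopolist equates marginal revenue to marginal cost: 281 − 3Q = 47, so Q = 78. From demand, P = 164.
DWL is the triangle between Q = 78 and Q = 156: ½·(156 − 78)·(164 − 47) = 4563.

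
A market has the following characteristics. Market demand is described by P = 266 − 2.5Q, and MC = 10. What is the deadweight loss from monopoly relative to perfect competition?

DWL = 3276.8

Competitive firms price at marginal cost: P = 10, giving Q = 102.4.
Monopoly sets MR = MC: 266 − 5Q = 10 ⇒ Q = 51.2, P = 266 − 2.5·51.2 = 138.
DWL is the triangle between Q = 51.2 and Q = 102.4: ½·(102.4 − 51.2)·(138 − 10) = 3276.8.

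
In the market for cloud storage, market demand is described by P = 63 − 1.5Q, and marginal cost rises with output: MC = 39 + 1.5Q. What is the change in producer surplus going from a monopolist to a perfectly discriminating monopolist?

The monopolist equates marginal revenue to marginal cost: 63 − 3Q = 39 + 1.5Q, so Q = 16/3. From demand, P = 55.
PS = P·Q − VC(Q) = 55·16/3 − (39·16/3 + ½·1.5·(16/3)²) = 64.
With perfect price discrimination, output is the efficient level Q = 8 (where demand meets MC), but every buyer pays their willingness to pay: CS = 0 and PS = total surplus.
PS = ½·(63 − 39)·8 = 96.
Change in producer surplus: 96 − 64 = 32.

PS rises by 32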